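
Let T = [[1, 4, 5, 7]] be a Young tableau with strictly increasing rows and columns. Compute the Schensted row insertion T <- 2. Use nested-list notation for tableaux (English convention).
[[1, 2, 5, 7], [4]]

In row 1, 2 replaces 4 (the leftmost entry greater than 2); 4 is bumped to row 2. 4 starts a new row 2. The new tableau is [[1, 2, 5, 7], [4]].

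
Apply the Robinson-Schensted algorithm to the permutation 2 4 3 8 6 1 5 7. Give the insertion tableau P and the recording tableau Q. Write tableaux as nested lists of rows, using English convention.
Insert each entry of the permutation into P by Schensted row insertion, recording in Q the position of each new cell.

Insert 2: appended to row 1. P = [[2]], Q = [[1]].
Insert 4: appended to row 1. P = [[2, 4]], Q = [[1, 2]].
Insert 3: 3 bumps 4 from row 1; 4 starts row 2. P = [[2, 3], [4]], Q = [[1, 2], [3]].
Insert 8: appended to row 1. P = [[2, 3, 8], [4]], Q = [[1, 2, 4], [3]].
Insert 6: 6 bumps 8 from row 1; 8 appends to row 2. P = [[2, 3, 6], [4, 8]], Q = [[1, 2, 4], [3, 5]].
Insert 1: 1 bumps 2 from row 1; 2 bumps 4 from row 2; 4 starts row 3. P = [[1, 3, 6], [2, 8], [4]], Q = [[1, 2, 4], [3, 5], [6]].
Insert 5: 5 bumps 6 from row 1; 6 bumps 8 from row 2; 8 appends to row 3. P = [[1, 3, 5], [2, 6], [4, 8]], Q = [[1, 2, 4], [3, 5], [6, 7]].
Insert 7: appended to row 1. P = [[1, 3, 5, 7], [2, 6], [4, 8]], Q = [[1, 2, 4, 8], [3, 5], [6, 7]].

So P = [[1, 3, 5, 7], [2, 6], [4, 8]], Q = [[1, 2, 4, 8], [3, 5], [6, 7]].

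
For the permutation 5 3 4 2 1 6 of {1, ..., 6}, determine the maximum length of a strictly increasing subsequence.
3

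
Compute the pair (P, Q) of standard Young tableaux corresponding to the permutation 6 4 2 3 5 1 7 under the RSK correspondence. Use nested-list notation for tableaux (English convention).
P = [[1, 3, 5, 7], [2], [4], [6]], Q = [[1, 4, 5, 7], [2], [3], [6]]

Insert each entry of the permutation into P by Schensted row insertion, recording in Q the position of each new cell.

Insert 6: appended to row 1. P = [[6]].
Insert 4: 4 bumps 6 from row 1; 6 starts row 2. P = [[4], [6]].
Insert 2: 2 bumps 4 from row 1; 4 bumps 6 from row 2; 6 starts row 3. P = [[2], [4], [6]].
Insert 3: appended to row 1. P = [[2, 3], [4], [6]].
Insert 5: appended to row 1. P = [[2, 3, 5], [4], [6]].
Insert 1: 1 bumps 2 from row 1; 2 bumps 4 from row 2; 4 bumps 6 from row 3; 6 starts row 4. P = [[1, 3, 5], [2], [4], [6]].
Insert 7: appended to row 1. P = [[1, 3, 5, 7], [2], [4], [6]].

So P = [[1, 3, 5, 7], [2], [4], [6]], Q = [[1, 4, 5, 7], [2], [3], [6]].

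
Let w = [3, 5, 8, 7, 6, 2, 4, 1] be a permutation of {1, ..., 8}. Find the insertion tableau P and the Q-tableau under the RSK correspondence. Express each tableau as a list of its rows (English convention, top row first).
Insert each entry of the permutation into P by Schensted row insertion, recording in Q the position of each new cell.

After inserting 3: P = [[3]].
After inserting 5: P = [[3, 5]].
After inserting 8: P = [[3, 5, 8]].
After inserting 7: P = [[3, 5, 7], [8]].
After inserting 6: P = [[3, 5, 6], [7], [8]].
After inserting 2: P = [[2, 5, 6], [3], [7], [8]].
After inserting 4: P = [[2, 4, 6], [3, 5], [7], [8]].
After inserting 1: P = [[1, 4, 6], [2, 5], [3], [7], [8]].

So P = [[1, 4, 6], [2, 5], [3], [7], [8]], Q = [[1, 2, 3], [4, 7], [5], [6], [8]].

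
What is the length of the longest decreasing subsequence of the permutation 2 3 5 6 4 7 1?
3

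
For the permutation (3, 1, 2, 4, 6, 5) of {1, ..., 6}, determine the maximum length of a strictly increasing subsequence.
4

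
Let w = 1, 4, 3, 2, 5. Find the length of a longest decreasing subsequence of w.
3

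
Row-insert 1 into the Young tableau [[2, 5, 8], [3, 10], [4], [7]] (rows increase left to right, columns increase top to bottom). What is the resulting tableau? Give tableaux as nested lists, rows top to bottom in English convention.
In row 1, 1 replaces 2 (the leftmost entry greater than 1); 2 is bumped to row 2. In row 2, 2 replaces 3 (the leftmost entry greater than 2); 3 is bumped to row 3. In row 3, 3 replaces 4 (the leftmost entry greater than 3); 4 is bumped to row 4. In row 4, 4 replaces 7 (the leftmost entry greater than 4); 7 is bumped to row 5. 7 starts a new row 5. The new tableau is [[1, 5, 8], [2, 10], [3], [4], [7]].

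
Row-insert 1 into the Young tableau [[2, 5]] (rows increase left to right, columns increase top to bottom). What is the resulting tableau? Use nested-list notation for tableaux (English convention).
[[1, 5], [2]]

In row 1, 1 replaces 2 (the leftmost entry greater than 1); 2 is bumped to row 2. 2 starts a new row 2. The new tableau is [[1, 5], [2]].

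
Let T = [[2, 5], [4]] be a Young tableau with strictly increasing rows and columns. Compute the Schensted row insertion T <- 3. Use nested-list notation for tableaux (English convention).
In row 1, 3 replaces 5 (the leftmost entry greater than 3); 5 is bumped to row 2. 5 is appended to row 2. The new tableau is [[2, 3], [4, 5]].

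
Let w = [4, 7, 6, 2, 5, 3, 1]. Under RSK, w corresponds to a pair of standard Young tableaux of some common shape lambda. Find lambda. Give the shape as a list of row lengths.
Row-insert each entry into an empty tableau.

After inserting 4: P = [[4]].
After inserting 7: P = [[4, 7]].
After inserting 6: P = [[4, 6], [7]].
After inserting 2: P = [[2, 6], [4], [7]].
After inserting 5: P = [[2, 5], [4, 6], [7]].
After inserting 3: P = [[2, 3], [4, 5], [6], [7]].
After inserting 1: P = [[1, 3], [2, 5], [4], [6], [7]].

The final insertion tableau P = [[1, 3], [2, 5], [4], [6], [7]] has shape [2, 2, 1, 1, 1].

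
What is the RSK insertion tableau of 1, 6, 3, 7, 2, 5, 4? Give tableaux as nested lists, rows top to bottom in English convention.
P = [[1, 2, 4], [3, 5], [6, 7]]

Insert 1: appended to row 1. P = [[1]].
Insert 6: appended to row 1. P = [[1, 6]].
Insert 3: 3 bumps 6 from row 1; 6 starts row 2. P = [[1, 3], [6]].
Insert 7: appended to row 1. P = [[1, 3, 7], [6]].
Insert 2: 2 bumps 3 from row 1; 3 bumps 6 from row 2; 6 starts row 3. P = [[1, 2, 7], [3], [6]].
Insert 5: 5 bumps 7 from row 1; 7 appends to row 2. P = [[1, 2, 5], [3, 7], [6]].
Insert 4: 4 bumps 5 from row 1; 5 bumps 7 from row 2; 7 appends to row 3. P = [[1, 2, 4], [3, 5], [6, 7]].

So P = [[1, 2, 4], [3, 5], [6, 7]].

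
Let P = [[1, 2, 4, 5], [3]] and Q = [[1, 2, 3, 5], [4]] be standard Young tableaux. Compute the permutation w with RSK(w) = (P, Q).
Reverse the RSK construction: for i from n down to 1, find the cell of Q containing i, remove the entry at that cell from P, and reverse-bump it up through P; the value ejected from row 1 is w(i).

Step i=5: Q has 5 at row 1, column 4; remove that cell from P, ejecting 5. So w(5) = 5. P is now [[1, 2, 4], [3]].
Step i=4: Q has 4 at row 2, column 1; remove 3 from row 2 of P and reverse-bump: 3 enters row 1 and ejects 2. So w(4) = 2. P is now [[1, 3, 4]].
Step i=3: Q has 3 at row 1, column 3; remove that cell from P, ejecting 4. So w(3) = 4. P is now [[1, 3]].
Step i=2: Q has 2 at row 1, column 2; remove that cell from P, ejecting 3. So w(2) = 3. P is now [[1]].
Step i=1: Q has 1 at row 1, column 1; remove that cell from P, ejecting 1. So w(1) = 1. P is now [].

So w = 1 3 4 2 5.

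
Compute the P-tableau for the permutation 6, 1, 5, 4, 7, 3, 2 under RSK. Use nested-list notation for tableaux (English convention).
P = [[1, 2, 7], [3], [4], [5], [6]]

Insert 6: appended to row 1. P = [[6]].
Insert 1: 1 bumps 6 from row 1; 6 starts row 2. P = [[1], [6]].
Insert 5: appended to row 1. P = [[1, 5], [6]].
Insert 4: 4 bumps 5 from row 1; 5 bumps 6 from row 2; 6 starts row 3. P = [[1, 4], [5], [6]].
Insert 7: appended to row 1. P = [[1, 4, 7], [5], [6]].
Insert 3: 3 bumps 4 from row 1; 4 bumps 5 from row 2; 5 bumps 6 from row 3; 6 starts row 4. P = [[1, 3, 7], [4], [5], [6]].
Insert 2: 2 bumps 3 from row 1; 3 bumps 4 from row 2; 4 bumps 5 from row 3; 5 bumps 6 from row 4; 6 starts row 5. P = [[1, 2, 7], [3], [4], [5], [6]].

So P = [[1, 2, 7], [3], [4], [5], [6]].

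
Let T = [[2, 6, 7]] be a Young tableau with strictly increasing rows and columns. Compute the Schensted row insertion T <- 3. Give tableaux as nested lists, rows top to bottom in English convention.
In row 1, 3 replaces 6 (the leftmost entry greater than 3); 6 is bumped to row 2. 6 starts a new row 2. The new tableau is [[2, 3, 7], [6]].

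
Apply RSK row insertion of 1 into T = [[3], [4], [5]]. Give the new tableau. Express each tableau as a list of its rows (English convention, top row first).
In row 1, 1 replaces 3 (the leftmost entry greater than 1); 3 is bumped to row 2. In row 2, 3 replaces 4 (the leftmost entry greater than 3); 4 is bumped to row 3. In row 3, 4 replaces 5 (the leftmost entry greater than 4); 5 is bumped to row 4. 5 starts a new row 4. The new tableau is [[1], [3], [4], [5]].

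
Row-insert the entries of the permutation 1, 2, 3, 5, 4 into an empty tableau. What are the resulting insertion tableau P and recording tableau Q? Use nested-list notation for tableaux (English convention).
P = [[1, 2, 3, 4], [5]], Q = [[1, 2, 3, 4], [5]]

Insert each entry of the permutation into P by Schensted row insertion, recording in Q the position of each new cell.

Insert 1: appended to row 1. P = [[1]], Q = [[1]].
Insert 2: appended to row 1. P = [[1, 2]], Q = [[1, 2]].
Insert 3: appended to row 1. P = [[1, 2, 3]], Q = [[1, 2, 3]].
Insert 5: appended to row 1. P = [[1, 2, 3, 5]], Q = [[1, 2, 3, 4]].
Insert 4: 4 bumps 5 from row 1; 5 starts row 2. P = [[1, 2, 3, 4], [5]], Q = [[1, 2, 3, 4], [5]].

So P = [[1, 2, 3, 4], [5]], Q = [[1, 2, 3, 4], [5]].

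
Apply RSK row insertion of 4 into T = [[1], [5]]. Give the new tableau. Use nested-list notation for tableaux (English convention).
[[1, 4], [5]]

4 is larger than every entry of row 1, so it is appended to row 1. The new tableau is [[1, 4], [5]].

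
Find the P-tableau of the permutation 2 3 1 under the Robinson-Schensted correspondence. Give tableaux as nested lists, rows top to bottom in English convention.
Insert 2: appended to row 1. P = [[2]].
Insert 3: appended to row 1. P = [[2, 3]].
Insert 1: 1 bumps 2 from row 1; 2 starts row 2. P = [[1, 3], [2]].

So P = [[1, 3], [2]].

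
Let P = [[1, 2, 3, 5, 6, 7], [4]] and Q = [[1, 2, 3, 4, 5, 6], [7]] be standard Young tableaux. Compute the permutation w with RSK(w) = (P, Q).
Reverse the RSK construction: for i from n down to 1, find the cell of Q containing i, remove the entry at that cell from P, and reverse-bump it up through P; the value ejected from row 1 is w(i).

Step i=7: Q has 7 at row 2, column 1; remove 4 from row 2 of P and reverse-bump: 4 enters row 1 and ejects 3. So w(7) = 3. P is now [[1, 2, 4, 5, 6, 7]].
Step i=6: Q has 6 at row 1, column 6; remove that cell from P, ejecting 7. So w(6) = 7. P is now [[1, 2, 4, 5, 6]].
Step i=5: Q has 5 at row 1, column 5; remove that cell from P, ejecting 6. So w(5) = 6. P is now [[1, 2, 4, 5]].
Step i=4: Q has 4 at row 1, column 4; remove that cell from P, ejecting 5. So w(4) = 5. P is now [[1, 2, 4]].
Step i=3: Q has 3 at row 1, column 3; remove that cell from P, ejecting 4. So w(3) = 4. P is now [[1, 2]].
Step i=2: Q has 2 at row 1, column 2; remove that cell from P, ejecting 2. So w(2) = 2. P is now [[1]].
Step i=1: Q has 1 at row 1, column 1; remove that cell from P, ejecting 1. So w(1) = 1. P is now [].

So w = 1 2 4 5 6 7 3.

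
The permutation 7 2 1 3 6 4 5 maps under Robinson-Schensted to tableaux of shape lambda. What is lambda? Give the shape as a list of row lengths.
Row-insert each entry into an empty tableau.

After inserting 7: P = [[7]].
After inserting 2: P = [[2], [7]].
After inserting 1: P = [[1], [2], [7]].
After inserting 3: P = [[1, 3], [2], [7]].
After inserting 6: P = [[1, 3, 6], [2], [7]].
After inserting 4: P = [[1, 3, 4], [2, 6], [7]].
After inserting 5: P = [[1, 3, 4, 5], [2, 6], [7]].

The final insertion tableau P = [[1, 3, 4, 5], [2, 6], [7]] has shape [4, 2, 1].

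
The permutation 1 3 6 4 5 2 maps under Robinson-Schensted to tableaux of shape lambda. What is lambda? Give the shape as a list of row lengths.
RSK row insertion gives P = [[1, 2, 4, 5], [3], [6]], which has shape [4, 1, 1].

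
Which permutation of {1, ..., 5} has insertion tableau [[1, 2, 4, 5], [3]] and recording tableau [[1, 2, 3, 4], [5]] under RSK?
Reverse the RSK construction: for i from n down to 1, find the cell of Q containing i, remove the entry at that cell from P, and reverse-bump it up through P; the value ejected from row 1 is w(i).

Step i=5: Q has 5 at row 2, column 1; remove 3 from row 2 of P and reverse-bump: 3 enters row 1 and ejects 2. So w(5) = 2. P is now [[1, 3, 4, 5]].
Step i=4: Q has 4 at row 1, column 4; remove that cell from P, ejecting 5. So w(4) = 5. P is now [[1, 3, 4]].
Step i=3: Q has 3 at row 1, column 3; remove that cell from P, ejecting 4. So w(3) = 4. P is now [[1, 3]].
Step i=2: Q has 2 at row 1, column 2; remove that cell from P, ejecting 3. So w(2) = 3. P is now [[1]].
Step i=1: Q has 1 at row 1, column 1; remove that cell from P, ejecting 1. So w(1) = 1. P is now [].

So w = 1 3 4 5 2.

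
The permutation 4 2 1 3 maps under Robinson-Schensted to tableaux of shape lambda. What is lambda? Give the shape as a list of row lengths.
[2, 1, 1]

Row-insert each entry into an empty tableau.

After inserting 4: P = [[4]].
After inserting 2: P = [[2], [4]].
After inserting 1: P = [[1], [2], [4]].
After inserting 3: P = [[1, 3], [2], [4]].

The final insertion tableau P = [[1, 3], [2], [4]] has shape [2, 1, 1].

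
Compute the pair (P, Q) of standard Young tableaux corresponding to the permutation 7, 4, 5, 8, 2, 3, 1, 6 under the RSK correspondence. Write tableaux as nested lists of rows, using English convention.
P = [[1, 3, 6], [2, 5, 8], [4], [7]], Q = [[1, 3, 4], [2, 6, 8], [5], [7]]

Insert each entry of the permutation into P by Schensted row insertion, recording in Q the position of each new cell.

Insert 7: appended to row 1. P = [[7]], Q = [[1]].
Insert 4: 4 bumps 7 from row 1; 7 starts row 2. P = [[4], [7]], Q = [[1], [2]].
Insert 5: appended to row 1. P = [[4, 5], [7]], Q = [[1, 3], [2]].
Insert 8: appended to row 1. P = [[4, 5, 8], [7]], Q = [[1, 3, 4], [2]].
Insert 2: 2 bumps 4 from row 1; 4 bumps 7 from row 2; 7 starts row 3. P = [[2, 5, 8], [4], [7]], Q = [[1, 3, 4], [2], [5]].
Insert 3: 3 bumps 5 from row 1; 5 appends to row 2. P = [[2, 3, 8], [4, 5], [7]], Q = [[1, 3, 4], [2, 6], [5]].
Insert 1: 1 bumps 2 from row 1; 2 bumps 4 from row 2; 4 bumps 7 from row 3; 7 starts row 4. P = [[1, 3, 8], [2, 5], [4], [7]], Q = [[1, 3, 4], [2, 6], [5], [7]].
Insert 6: 6 bumps 8 from row 1; 8 appends to row 2. P = [[1, 3, 6], [2, 5, 8], [4], [7]], Q = [[1, 3, 4], [2, 6, 8], [5], [7]].

So P = [[1, 3, 6], [2, 5, 8], [4], [7]], Q = [[1, 3, 4], [2, 6, 8], [5], [7]].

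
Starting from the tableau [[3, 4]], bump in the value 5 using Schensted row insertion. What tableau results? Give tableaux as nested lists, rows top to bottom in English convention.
5 is larger than every entry of row 1, so it is appended to row 1. The new tableau is [[3, 4, 5]].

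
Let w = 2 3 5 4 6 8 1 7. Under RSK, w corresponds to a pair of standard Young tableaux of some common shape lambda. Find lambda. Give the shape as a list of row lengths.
RSK row insertion gives P = [[1, 3, 4, 6, 7], [2, 8], [5]], which has shape [5, 2, 1].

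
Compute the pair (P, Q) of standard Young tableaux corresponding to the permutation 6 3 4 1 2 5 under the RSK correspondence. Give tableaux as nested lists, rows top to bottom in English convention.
P = [[1, 2, 5], [3, 4], [6]], Q = [[1, 3, 6], [2, 5], [4]]

Insert each entry of the permutation into P by Schensted row insertion, recording in Q the position of each new cell.

Insert 6: appended to row 1. P = [[6]], Q = [[1]].
Insert 3: 3 bumps 6 from row 1; 6 starts row 2. P = [[3], [6]], Q = [[1], [2]].
Insert 4: appended to row 1. P = [[3, 4], [6]], Q = [[1, 3], [2]].
Insert 1: 1 bumps 3 from row 1; 3 bumps 6 from row 2; 6 starts row 3. P = [[1, 4], [3], [6]], Q = [[1, 3], [2], [4]].
Insert 2: 2 bumps 4 from row 1; 4 appends to row 2. P = [[1, 2], [3, 4], [6]], Q = [[1, 3], [2, 5], [4]].
Insert 5: appended to row 1. P = [[1, 2, 5], [3, 4], [6]], Q = [[1, 3, 6], [2, 5], [4]].

So P = [[1, 2, 5], [3, 4], [6]], Q = [[1, 3, 6], [2, 5], [4]].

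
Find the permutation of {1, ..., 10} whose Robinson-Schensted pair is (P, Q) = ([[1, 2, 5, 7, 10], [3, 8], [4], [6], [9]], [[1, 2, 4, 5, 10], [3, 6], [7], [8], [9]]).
Reverse RSK: for i = n, n-1, ..., 1, locate i in Q, remove the corresponding corner cell from P, and reverse-bump its entry up through P; the value ejected from row 1 is w(i).

So w = 1 6 4 5 9 8 7 3 2 10.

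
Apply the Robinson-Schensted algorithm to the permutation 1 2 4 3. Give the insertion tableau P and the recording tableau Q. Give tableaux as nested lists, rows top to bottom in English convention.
Insert each entry of the permutation into P by Schensted row insertion, recording in Q the position of each new cell.

Insert 1: appended to row 1. P = [[1]].
Insert 2: appended to row 1. P = [[1, 2]].
Insert 4: appended to row 1. P = [[1, 2, 4]].
Insert 3: 3 bumps 4 from row 1; 4 starts row 2. P = [[1, 2, 3], [4]].

So P = [[1, 2, 3], [4]], Q = [[1, 2, 3], [4]].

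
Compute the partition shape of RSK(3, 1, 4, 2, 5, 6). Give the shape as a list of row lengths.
[4, 2]

Row-insert each entry into an empty tableau.

After inserting 3: P = [[3]].
After inserting 1: P = [[1], [3]].
After inserting 4: P = [[1, 4], [3]].
After inserting 2: P = [[1, 2], [3, 4]].
After inserting 5: P = [[1, 2, 5], [3, 4]].
After inserting 6: P = [[1, 2, 5, 6], [3, 4]].

The final insertion tableau P = [[1, 2, 5, 6], [3, 4]] has shape [4, 2].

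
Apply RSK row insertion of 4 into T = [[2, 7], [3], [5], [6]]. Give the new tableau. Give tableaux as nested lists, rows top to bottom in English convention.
[[2, 4], [3, 7], [5], [6]]

In row 1, 4 replaces 7 (the leftmost entry greater than 4); 7 is bumped to row 2. 7 is appended to row 2. The new tableau is [[2, 4], [3, 7], [5], [6]].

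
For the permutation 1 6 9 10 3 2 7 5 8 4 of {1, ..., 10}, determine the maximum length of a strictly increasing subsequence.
4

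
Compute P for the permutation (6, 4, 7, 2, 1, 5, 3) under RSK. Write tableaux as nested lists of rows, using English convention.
P = [[1, 3], [2, 5], [4, 7], [6]]

Insert 6: appended to row 1. P = [[6]].
Insert 4: 4 bumps 6 from row 1; 6 starts row 2. P = [[4], [6]].
Insert 7: appended to row 1. P = [[4, 7], [6]].
Insert 2: 2 bumps 4 from row 1; 4 bumps 6 from row 2; 6 starts row 3. P = [[2, 7], [4], [6]].
Insert 1: 1 bumps 2 from row 1; 2 bumps 4 from row 2; 4 bumps 6 from row 3; 6 starts row 4. P = [[1, 7], [2], [4], [6]].
Insert 5: 5 bumps 7 from row 1; 7 appends to row 2. P = [[1, 5], [2, 7], [4], [6]].
Insert 3: 3 bumps 5 from row 1; 5 bumps 7 from row 2; 7 appends to row 3. P = [[1, 3], [2, 5], [4, 7], [6]].

So P = [[1, 3], [2, 5], [4, 7], [6]].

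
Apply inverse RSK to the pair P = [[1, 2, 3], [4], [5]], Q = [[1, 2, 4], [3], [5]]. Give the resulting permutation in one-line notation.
Reverse RSK: for i = n, n-1, ..., 1, locate i in Q, remove the corresponding corner cell from P, and reverse-bump its entry up through P; the value ejected from row 1 is w(i).

So w = 1 5 2 4 3.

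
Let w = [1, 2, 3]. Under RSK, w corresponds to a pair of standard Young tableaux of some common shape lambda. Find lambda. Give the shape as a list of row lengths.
Row-insert each entry into an empty tableau.

After inserting 1: P = [[1]].
After inserting 2: P = [[1, 2]].
After inserting 3: P = [[1, 2, 3]].

The final insertion tableau P = [[1, 2, 3]] has shape [3].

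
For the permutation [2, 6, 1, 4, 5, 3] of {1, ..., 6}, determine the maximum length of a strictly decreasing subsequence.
3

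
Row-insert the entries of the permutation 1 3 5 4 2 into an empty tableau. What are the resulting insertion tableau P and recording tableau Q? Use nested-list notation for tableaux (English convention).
P = [[1, 2, 4], [3], [5]], Q = [[1, 2, 3], [4], [5]]

Insert each entry of the permutation into P by Schensted row insertion, recording in Q the position of each new cell.

Insert 1: appended to row 1. P = [[1]].
Insert 3: appended to row 1. P = [[1, 3]].
Insert 5: appended to row 1. P = [[1, 3, 5]].
Insert 4: 4 bumps 5 from row 1; 5 starts row 2. P = [[1, 3, 4], [5]].
Insert 2: 2 bumps 3 from row 1; 3 bumps 5 from row 2; 5 starts row 3. P = [[1, 2, 4], [3], [5]].

So P = [[1, 2, 4], [3], [5]], Q = [[1, 2, 3], [4], [5]].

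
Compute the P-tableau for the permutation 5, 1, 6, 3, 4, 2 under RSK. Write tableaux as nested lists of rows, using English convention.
P = [[1, 2, 4], [3, 6], [5]]

After inserting 5: P = [[5]].
After inserting 1: P = [[1], [5]].
After inserting 6: P = [[1, 6], [5]].
After inserting 3: P = [[1, 3], [5, 6]].
After inserting 4: P = [[1, 3, 4], [5, 6]].
After inserting 2: P = [[1, 2, 4], [3, 6], [5]].

So P = [[1, 2, 4], [3, 6], [5]].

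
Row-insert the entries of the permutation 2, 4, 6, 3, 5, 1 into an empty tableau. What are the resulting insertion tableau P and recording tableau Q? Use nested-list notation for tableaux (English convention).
Insert each entry of the permutation into P by Schensted row insertion, recording in Q the position of each new cell.

Insert 2: appended to row 1. P = [[2]].
Insert 4: appended to row 1. P = [[2, 4]].
Insert 6: appended to row 1. P = [[2, 4, 6]].
Insert 3: 3 bumps 4 from row 1; 4 starts row 2. P = [[2, 3, 6], [4]].
Insert 5: 5 bumps 6 from row 1; 6 appends to row 2. P = [[2, 3, 5], [4, 6]].
Insert 1: 1 bumps 2 from row 1; 2 bumps 4 from row 2; 4 starts row 3. P = [[1, 3, 5], [2, 6], [4]].

So P = [[1, 3, 5], [2, 6], [4]], Q = [[1, 2, 3], [4, 5], [6]].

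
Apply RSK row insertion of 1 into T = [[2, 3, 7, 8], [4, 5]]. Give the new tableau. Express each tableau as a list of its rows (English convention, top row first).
[[1, 3, 7, 8], [2, 5], [4]]

In row 1, 1 replaces 2 (the leftmost entry greater than 1); 2 is bumped to row 2. In row 2, 2 replaces 4 (the leftmost entry greater than 2); 4 is bumped to row 3. 4 starts a new row 3. The new tableau is [[1, 3, 7, 8], [2, 5], [4]].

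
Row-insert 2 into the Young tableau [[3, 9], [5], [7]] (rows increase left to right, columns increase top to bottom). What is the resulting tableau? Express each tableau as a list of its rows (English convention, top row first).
[[2, 9], [3], [5], [7]]

In row 1, 2 replaces 3 (the leftmost entry greater than 2); 3 is bumped to row 2. In row 2, 3 replaces 5 (the leftmost entry greater than 3); 5 is bumped to row 3. In row 3, 5 replaces 7 (the leftmost entry greater than 5); 7 is bumped to row 4. 7 starts a new row 4. The new tableau is [[2, 9], [3], [5], [7]].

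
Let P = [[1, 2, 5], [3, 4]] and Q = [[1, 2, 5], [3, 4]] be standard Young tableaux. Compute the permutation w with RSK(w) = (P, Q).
3 4 1 2 5

Reverse the RSK construction: for i from n down to 1, find the cell of Q containing i, remove the entry at that cell from P, and reverse-bump it up through P; the value ejected from row 1 is w(i).

Step i=5: Q has 5 at row 1, column 3; remove that cell from P, ejecting 5. So w(5) = 5. P is now [[1, 2], [3, 4]].
Step i=4: Q has 4 at row 2, column 2; remove 4 from row 2 of P and reverse-bump: 4 enters row 1 and ejects 2. So w(4) = 2. P is now [[1, 4], [3]].
Step i=3: Q has 3 at row 2, column 1; remove 3 from row 2 of P and reverse-bump: 3 enters row 1 and ejects 1. So w(3) = 1. P is now [[3, 4]].
Step i=2: Q has 2 at row 1, column 2; remove that cell from P, ejecting 4. So w(2) = 4. P is now [[3]].
Step i=1: Q has 1 at row 1, column 1; remove that cell from P, ejecting 3. So w(1) = 3. P is now [].

So w = 3 4 1 2 5.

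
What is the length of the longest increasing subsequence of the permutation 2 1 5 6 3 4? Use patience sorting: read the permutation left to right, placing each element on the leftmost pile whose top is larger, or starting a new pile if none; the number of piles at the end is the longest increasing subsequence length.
3

2: new pile. tops = [2]
1: onto pile 1 (replacing 2). tops = [1]
5: new pile. tops = [1, 5]
6: new pile. tops = [1, 5, 6]
3: onto pile 2 (replacing 5). tops = [1, 3, 6]
4: onto pile 3 (replacing 6). tops = [1, 3, 4]

3 piles, so the longest increasing subsequence has length 3.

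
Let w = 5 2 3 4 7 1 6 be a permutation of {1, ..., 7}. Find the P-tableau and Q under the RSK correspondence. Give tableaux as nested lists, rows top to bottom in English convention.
P = [[1, 3, 4, 6], [2, 7], [5]], Q = [[1, 3, 4, 5], [2, 7], [6]]

Insert each entry of the permutation into P by Schensted row insertion, recording in Q the position of each new cell.

Insert 5: appended to row 1. P = [[5]], Q = [[1]].
Insert 2: 2 bumps 5 from row 1; 5 starts row 2. P = [[2], [5]], Q = [[1], [2]].
Insert 3: appended to row 1. P = [[2, 3], [5]], Q = [[1, 3], [2]].
Insert 4: appended to row 1. P = [[2, 3, 4], [5]], Q = [[1, 3, 4], [2]].
Insert 7: appended to row 1. P = [[2, 3, 4, 7], [5]], Q = [[1, 3, 4, 5], [2]].
Insert 1: 1 bumps 2 from row 1; 2 bumps 5 from row 2; 5 starts row 3. P = [[1, 3, 4, 7], [2], [5]], Q = [[1, 3, 4, 5], [2], [6]].
Insert 6: 6 bumps 7 from row 1; 7 appends to row 2. P = [[1, 3, 4, 6], [2, 7], [5]], Q = [[1, 3, 4, 5], [2, 7], [6]].

So P = [[1, 3, 4, 6], [2, 7], [5]], Q = [[1, 3, 4, 5], [2, 7], [6]].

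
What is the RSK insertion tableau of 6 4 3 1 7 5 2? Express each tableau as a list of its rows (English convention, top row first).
Insert 6: appended to row 1. P = [[6]].
Insert 4: 4 bumps 6 from row 1; 6 starts row 2. P = [[4], [6]].
Insert 3: 3 bumps 4 from row 1; 4 bumps 6 from row 2; 6 starts row 3. P = [[3], [4], [6]].
Insert 1: 1 bumps 3 from row 1; 3 bumps 4 from row 2; 4 bumps 6 from row 3; 6 starts row 4. P = [[1], [3], [4], [6]].
Insert 7: appended to row 1. P = [[1, 7], [3], [4], [6]].
Insert 5: 5 bumps 7 from row 1; 7 appends to row 2. P = [[1, 5], [3, 7], [4], [6]].
Insert 2: 2 bumps 5 from row 1; 5 bumps 7 from row 2; 7 appends to row 3. P = [[1, 2], [3, 5], [4, 7], [6]].

So P = [[1, 2], [3, 5], [4, 7], [6]].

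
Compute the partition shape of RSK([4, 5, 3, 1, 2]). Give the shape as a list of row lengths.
[2, 2, 1]

Row-insert each entry into an empty tableau.

After inserting 4: P = [[4]].
After inserting 5: P = [[4, 5]].
After inserting 3: P = [[3, 5], [4]].
After inserting 1: P = [[1, 5], [3], [4]].
After inserting 2: P = [[1, 2], [3, 5], [4]].

The final insertion tableau P = [[1, 2], [3, 5], [4]] has shape [2, 2, 1].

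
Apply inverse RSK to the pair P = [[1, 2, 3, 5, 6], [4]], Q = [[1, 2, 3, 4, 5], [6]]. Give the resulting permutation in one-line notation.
Reverse RSK: for i = n, n-1, ..., 1, locate i in Q, remove the corresponding corner cell from P, and reverse-bump its entry up through P; the value ejected from row 1 is w(i).

So w = 1 2 4 5 6 3.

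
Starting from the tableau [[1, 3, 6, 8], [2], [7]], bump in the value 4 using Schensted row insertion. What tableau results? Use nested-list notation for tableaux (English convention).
In row 1, 4 replaces 6 (the leftmost entry greater than 4); 6 is bumped to row 2. 6 is appended to row 2. The new tableau is [[1, 3, 4, 8], [2, 6], [7]].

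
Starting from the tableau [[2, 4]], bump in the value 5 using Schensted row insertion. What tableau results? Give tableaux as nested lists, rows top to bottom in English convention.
5 is larger than every entry of row 1, so it is appended to row 1. The new tableau is [[2, 4, 5]].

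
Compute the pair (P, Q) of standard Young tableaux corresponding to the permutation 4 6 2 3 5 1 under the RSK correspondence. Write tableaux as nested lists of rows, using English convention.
Insert each entry of the permutation into P by Schensted row insertion, recording in Q the position of each new cell.

Insert 4: appended to row 1. P = [[4]].
Insert 6: appended to row 1. P = [[4, 6]].
Insert 2: 2 bumps 4 from row 1; 4 starts row 2. P = [[2, 6], [4]].
Insert 3: 3 bumps 6 from row 1; 6 appends to row 2. P = [[2, 3], [4, 6]].
Insert 5: appended to row 1. P = [[2, 3, 5], [4, 6]].
Insert 1: 1 bumps 2 from row 1; 2 bumps 4 from row 2; 4 starts row 3. P = [[1, 3, 5], [2, 6], [4]].

So P = [[1, 3, 5], [2, 6], [4]], Q = [[1, 2, 5], [3, 4], [6]].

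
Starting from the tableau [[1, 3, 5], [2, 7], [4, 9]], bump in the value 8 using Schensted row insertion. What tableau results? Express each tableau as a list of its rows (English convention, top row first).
[[1, 3, 5, 8], [2, 7], [4, 9]]

8 is larger than every entry of row 1, so it is appended to row 1. The new tableau is [[1, 3, 5, 8], [2, 7], [4, 9]].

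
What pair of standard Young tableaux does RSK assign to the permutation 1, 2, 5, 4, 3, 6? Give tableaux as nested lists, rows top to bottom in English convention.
P = [[1, 2, 3, 6], [4], [5]], Q = [[1, 2, 3, 6], [4], [5]]

Insert each entry of the permutation into P by Schensted row insertion, recording in Q the position of each new cell.

Insert 1: appended to row 1. P = [[1]], Q = [[1]].
Insert 2: appended to row 1. P = [[1, 2]], Q = [[1, 2]].
Insert 5: appended to row 1. P = [[1, 2, 5]], Q = [[1, 2, 3]].
Insert 4: 4 bumps 5 from row 1; 5 starts row 2. P = [[1, 2, 4], [5]], Q = [[1, 2, 3], [4]].
Insert 3: 3 bumps 4 from row 1; 4 bumps 5 from row 2; 5 starts row 3. P = [[1, 2, 3], [4], [5]], Q = [[1, 2, 3], [4], [5]].
Insert 6: appended to row 1. P = [[1, 2, 3, 6], [4], [5]], Q = [[1, 2, 3, 6], [4], [5]].

So P = [[1, 2, 3, 6], [4], [5]], Q = [[1, 2, 3, 6], [4], [5]].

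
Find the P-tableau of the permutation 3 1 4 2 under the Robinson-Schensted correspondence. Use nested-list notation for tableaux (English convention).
P = [[1, 2], [3, 4]]

Insert 3: appended to row 1. P = [[3]].
Insert 1: 1 bumps 3 from row 1; 3 starts row 2. P = [[1], [3]].
Insert 4: appended to row 1. P = [[1, 4], [3]].
Insert 2: 2 bumps 4 from row 1; 4 appends to row 2. P = [[1, 2], [3, 4]].

So P = [[1, 2], [3, 4]].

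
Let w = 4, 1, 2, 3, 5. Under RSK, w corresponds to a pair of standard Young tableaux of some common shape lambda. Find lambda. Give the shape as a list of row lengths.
Row-insert each entry into an empty tableau.

After inserting 4: P = [[4]].
After inserting 1: P = [[1], [4]].
After inserting 2: P = [[1, 2], [4]].
After inserting 3: P = [[1, 2, 3], [4]].
After inserting 5: P = [[1, 2, 3, 5], [4]].

The final insertion tableau P = [[1, 2, 3, 5], [4]] has shape [4, 1].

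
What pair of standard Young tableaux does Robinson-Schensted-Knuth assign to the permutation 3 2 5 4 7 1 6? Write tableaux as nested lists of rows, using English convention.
P = [[1, 4, 6], [2, 5, 7], [3]], Q = [[1, 3, 5], [2, 4, 7], [6]]

Insert each entry of the permutation into P by Schensted row insertion, recording in Q the position of each new cell.

After inserting 3: P = [[3]].
After inserting 2: P = [[2], [3]].
After inserting 5: P = [[2, 5], [3]].
After inserting 4: P = [[2, 4], [3, 5]].
After inserting 7: P = [[2, 4, 7], [3, 5]].
After inserting 1: P = [[1, 4, 7], [2, 5], [3]].
After inserting 6: P = [[1, 4, 6], [2, 5, 7], [3]].

So P = [[1, 4, 6], [2, 5, 7], [3]], Q = [[1, 3, 5], [2, 4, 7], [6]].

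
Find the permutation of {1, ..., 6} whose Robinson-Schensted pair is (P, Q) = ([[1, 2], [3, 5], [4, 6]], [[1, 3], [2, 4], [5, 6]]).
Reverse the RSK construction: for i from n down to 1, find the cell of Q containing i, remove the entry at that cell from P, and reverse-bump it up through P; the value ejected from row 1 is w(i).

Step i=6: Q has 6 at row 3, column 2; remove 6 from row 3 of P and reverse-bump: 6 enters row 2 and ejects 5; 5 enters row 1 and ejects 2. So w(6) = 2. P is now [[1, 5], [3, 6], [4]].
Step i=5: Q has 5 at row 3, column 1; remove 4 from row 3 of P and reverse-bump: 4 enters row 2 and ejects 3; 3 enters row 1 and ejects 1. So w(5) = 1. P is now [[3, 5], [4, 6]].
Step i=4: Q has 4 at row 2, column 2; remove 6 from row 2 of P and reverse-bump: 6 enters row 1 and ejects 5. So w(4) = 5. P is now [[3, 6], [4]].
Step i=3: Q has 3 at row 1, column 2; remove that cell from P, ejecting 6. So w(3) = 6. P is now [[3], [4]].
Step i=2: Q has 2 at row 2, column 1; remove 4 from row 2 of P and reverse-bump: 4 enters row 1 and ejects 3. So w(2) = 3. P is now [[4]].
Step i=1: Q has 1 at row 1, column 1; remove that cell from P, ejecting 4. So w(1) = 4. P is now [].

So w = 4 3 6 5 1 2.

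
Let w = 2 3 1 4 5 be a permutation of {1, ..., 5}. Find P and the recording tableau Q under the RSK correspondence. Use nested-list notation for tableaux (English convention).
Insert each entry of the permutation into P by Schensted row insertion, recording in Q the position of each new cell.

Insert 2: appended to row 1. P = [[2]].
Insert 3: appended to row 1. P = [[2, 3]].
Insert 1: 1 bumps 2 from row 1; 2 starts row 2. P = [[1, 3], [2]].
Insert 4: appended to row 1. P = [[1, 3, 4], [2]].
Insert 5: appended to row 1. P = [[1, 3, 4, 5], [2]].

So P = [[1, 3, 4, 5], [2]], Q = [[1, 2, 4, 5], [3]].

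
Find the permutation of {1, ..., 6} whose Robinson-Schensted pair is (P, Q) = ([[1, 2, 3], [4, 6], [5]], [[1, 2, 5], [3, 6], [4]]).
1 5 4 2 6 3

Reverse the RSK construction: for i from n down to 1, find the cell of Q containing i, remove the entry at that cell from P, and reverse-bump it up through P; the value ejected from row 1 is w(i).

Step i=6: Q has 6 at row 2, column 2; remove 6 from row 2 of P and reverse-bump: 6 enters row 1 and ejects 3. So w(6) = 3. P is now [[1, 2, 6], [4], [5]].
Step i=5: Q has 5 at row 1, column 3; remove that cell from P, ejecting 6. So w(5) = 6. P is now [[1, 2], [4], [5]].
Step i=4: Q has 4 at row 3, column 1; remove 5 from row 3 of P and reverse-bump: 5 enters row 2 and ejects 4; 4 enters row 1 and ejects 2. So w(4) = 2. P is now [[1, 4], [5]].
Step i=3: Q has 3 at row 2, column 1; remove 5 from row 2 of P and reverse-bump: 5 enters row 1 and ejects 4. So w(3) = 4. P is now [[1, 5]].
Step i=2: Q has 2 at row 1, column 2; remove that cell from P, ejecting 5. So w(2) = 5. P is now [[1]].
Step i=1: Q has 1 at row 1, column 1; remove that cell from P, ejecting 1. So w(1) = 1. P is now [].

So w = 1 5 4 2 6 3.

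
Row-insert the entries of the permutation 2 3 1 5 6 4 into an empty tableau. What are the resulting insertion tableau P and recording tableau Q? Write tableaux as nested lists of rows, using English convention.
Insert each entry of the permutation into P by Schensted row insertion, recording in Q the position of each new cell.

Insert 2: appended to row 1. P = [[2]], Q = [[1]].
Insert 3: appended to row 1. P = [[2, 3]], Q = [[1, 2]].
Insert 1: 1 bumps 2 from row 1; 2 starts row 2. P = [[1, 3], [2]], Q = [[1, 2], [3]].
Insert 5: appended to row 1. P = [[1, 3, 5], [2]], Q = [[1, 2, 4], [3]].
Insert 6: appended to row 1. P = [[1, 3, 5, 6], [2]], Q = [[1, 2, 4, 5], [3]].
Insert 4: 4 bumps 5 from row 1; 5 appends to row 2. P = [[1, 3, 4, 6], [2, 5]], Q = [[1, 2, 4, 5], [3, 6]].

So P = [[1, 3, 4, 6], [2, 5]], Q = [[1, 2, 4, 5], [3, 6]].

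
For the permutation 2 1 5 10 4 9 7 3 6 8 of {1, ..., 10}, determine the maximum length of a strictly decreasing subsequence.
4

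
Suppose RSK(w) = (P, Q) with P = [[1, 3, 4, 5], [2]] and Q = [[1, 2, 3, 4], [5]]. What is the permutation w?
2 3 4 5 1

Reverse the RSK construction: for i from n down to 1, find the cell of Q containing i, remove the entry at that cell from P, and reverse-bump it up through P; the value ejected from row 1 is w(i).

Step i=5: Q has 5 at row 2, column 1; remove 2 from row 2 of P and reverse-bump: 2 enters row 1 and ejects 1. So w(5) = 1. P is now [[2, 3, 4, 5]].
Step i=4: Q has 4 at row 1, column 4; remove that cell from P, ejecting 5. So w(4) = 5. P is now [[2, 3, 4]].
Step i=3: Q has 3 at row 1, column 3; remove that cell from P, ejecting 4. So w(3) = 4. P is now [[2, 3]].
Step i=2: Q has 2 at row 1, column 2; remove that cell from P, ejecting 3. So w(2) = 3. P is now [[2]].
Step i=1: Q has 1 at row 1, column 1; remove that cell from P, ejecting 2. So w(1) = 2. P is now [].

So w = 2 3 4 5 1.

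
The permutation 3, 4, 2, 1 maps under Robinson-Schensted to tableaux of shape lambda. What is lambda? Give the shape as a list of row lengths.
[2, 1, 1]

Row-insert each entry into an empty tableau.

After inserting 3: P = [[3]].
After inserting 4: P = [[3, 4]].
After inserting 2: P = [[2, 4], [3]].
After inserting 1: P = [[1, 4], [2], [3]].

The final insertion tableau P = [[1, 4], [2], [3]] has shape [2, 1, 1].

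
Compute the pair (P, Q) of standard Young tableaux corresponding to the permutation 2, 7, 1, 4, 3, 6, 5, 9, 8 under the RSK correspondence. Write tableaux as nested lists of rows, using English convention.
P = [[1, 3, 5, 8], [2, 4, 6, 9], [7]], Q = [[1, 2, 6, 8], [3, 4, 7, 9], [5]]

Insert each entry of the permutation into P by Schensted row insertion, recording in Q the position of each new cell.

Insert 2: appended to row 1. P = [[2]], Q = [[1]].
Insert 7: appended to row 1. P = [[2, 7]], Q = [[1, 2]].
Insert 1: 1 bumps 2 from row 1; 2 starts row 2. P = [[1, 7], [2]], Q = [[1, 2], [3]].
Insert 4: 4 bumps 7 from row 1; 7 appends to row 2. P = [[1, 4], [2, 7]], Q = [[1, 2], [3, 4]].
Insert 3: 3 bumps 4 from row 1; 4 bumps 7 from row 2; 7 starts row 3. P = [[1, 3], [2, 4], [7]], Q = [[1, 2], [3, 4], [5]].
Insert 6: appended to row 1. P = [[1, 3, 6], [2, 4], [7]], Q = [[1, 2, 6], [3, 4], [5]].
Insert 5: 5 bumps 6 from row 1; 6 appends to row 2. P = [[1, 3, 5], [2, 4, 6], [7]], Q = [[1, 2, 6], [3, 4, 7], [5]].
Insert 9: appended to row 1. P = [[1, 3, 5, 9], [2, 4, 6], [7]], Q = [[1, 2, 6, 8], [3, 4, 7], [5]].
Insert 8: 8 bumps 9 from row 1; 9 appends to row 2. P = [[1, 3, 5, 8], [2, 4, 6, 9], [7]], Q = [[1, 2, 6, 8], [3, 4, 7, 9], [5]].

So P = [[1, 3, 5, 8], [2, 4, 6, 9], [7]], Q = [[1, 2, 6, 8], [3, 4, 7, 9], [5]].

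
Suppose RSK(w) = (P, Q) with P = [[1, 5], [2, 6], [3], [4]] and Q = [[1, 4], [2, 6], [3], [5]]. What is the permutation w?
Reverse the RSK construction: for i from n down to 1, find the cell of Q containing i, remove the entry at that cell from P, and reverse-bump it up through P; the value ejected from row 1 is w(i).

Step i=6: Q has 6 at row 2, column 2; remove 6 from row 2 of P and reverse-bump: 6 enters row 1 and ejects 5. So w(6) = 5. P is now [[1, 6], [2], [3], [4]].
Step i=5: Q has 5 at row 4, column 1; remove 4 from row 4 of P and reverse-bump: 4 enters row 3 and ejects 3; 3 enters row 2 and ejects 2; 2 enters row 1 and ejects 1. So w(5) = 1. P is now [[2, 6], [3], [4]].
Step i=4: Q has 4 at row 1, column 2; remove that cell from P, ejecting 6. So w(4) = 6. P is now [[2], [3], [4]].
Step i=3: Q has 3 at row 3, column 1; remove 4 from row 3 of P and reverse-bump: 4 enters row 2 and ejects 3; 3 enters row 1 and ejects 2. So w(3) = 2. P is now [[3], [4]].
Step i=2: Q has 2 at row 2, column 1; remove 4 from row 2 of P and reverse-bump: 4 enters row 1 and ejects 3. So w(2) = 3. P is now [[4]].
Step i=1: Q has 1 at row 1, column 1; remove that cell from P, ejecting 4. So w(1) = 4. P is now [].

So w = 4 3 2 6 1 5.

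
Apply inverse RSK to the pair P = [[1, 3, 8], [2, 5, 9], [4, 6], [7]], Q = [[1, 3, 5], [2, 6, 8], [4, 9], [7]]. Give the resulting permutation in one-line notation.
Reverse the RSK construction: for i from n down to 1, find the cell of Q containing i, remove the entry at that cell from P, and reverse-bump it up through P; the value ejected from row 1 is w(i).

Step i=9: Q has 9 at row 3, column 2; remove 6 from row 3 of P and reverse-bump: 6 enters row 2 and ejects 5; 5 enters row 1 and ejects 3. So w(9) = 3. P is now [[1, 5, 8], [2, 6, 9], [4], [7]].
Step i=8: Q has 8 at row 2, column 3; remove 9 from row 2 of P and reverse-bump: 9 enters row 1 and ejects 8. So w(8) = 8. P is now [[1, 5, 9], [2, 6], [4], [7]].
Step i=7: Q has 7 at row 4, column 1; remove 7 from row 4 of P and reverse-bump: 7 enters row 3 and ejects 4; 4 enters row 2 and ejects 2; 2 enters row 1 and ejects 1. So w(7) = 1. P is now [[2, 5, 9], [4, 6], [7]].
Step i=6: Q has 6 at row 2, column 2; remove 6 from row 2 of P and reverse-bump: 6 enters row 1 and ejects 5. So w(6) = 5. P is now [[2, 6, 9], [4], [7]].
Step i=5: Q has 5 at row 1, column 3; remove that cell from P, ejecting 9. So w(5) = 9. P is now [[2, 6], [4], [7]].
Step i=4: Q has 4 at row 3, column 1; remove 7 from row 3 of P and reverse-bump: 7 enters row 2 and ejects 4; 4 enters row 1 and ejects 2. So w(4) = 2. P is now [[4, 6], [7]].
Step i=3: Q has 3 at row 1, column 2; remove that cell from P, ejecting 6. So w(3) = 6. P is now [[4], [7]].
Step i=2: Q has 2 at row 2, column 1; remove 7 from row 2 of P and reverse-bump: 7 enters row 1 and ejects 4. So w(2) = 4. P is now [[7]].
Step i=1: Q has 1 at row 1, column 1; remove that cell from P, ejecting 7. So w(1) = 7. P is now [].

So w = 7 4 6 2 9 5 1 8 3.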